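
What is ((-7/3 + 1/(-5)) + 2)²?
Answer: 64/225 ≈ 0.28444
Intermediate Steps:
((-7/3 + 1/(-5)) + 2)² = ((-7*⅓ + 1*(-⅕)) + 2)² = ((-7/3 - ⅕) + 2)² = (-38/15 + 2)² = (-8/15)² = 64/225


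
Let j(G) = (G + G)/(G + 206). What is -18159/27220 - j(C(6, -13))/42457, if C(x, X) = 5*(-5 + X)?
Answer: -22357098327/33514706660 ≈ -0.66708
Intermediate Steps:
C(x, X) = -25 + 5*X
j(G) = 2*G/(206 + G) (j(G) = (2*G)/(206 + G) = 2*G/(206 + G))
-18159/27220 - j(C(6, -13))/42457 = -18159/27220 - 2*(-25 + 5*(-13))/(206 + (-25 + 5*(-13)))/42457 = -18159*1/27220 - 2*(-25 - 65)/(206 + (-25 - 65))*(1/42457) = -18159/27220 - 2*(-90)/(206 - 90)*(1/42457) = -18159/27220 - 2*(-90)/116*(1/42457) = -18159/27220 - 1*(-45/29)*(1/42457) = -18159/27220 + (45/29)*(1/42457) = -18159/27220 + 45/1231253 = -22357098327/33514706660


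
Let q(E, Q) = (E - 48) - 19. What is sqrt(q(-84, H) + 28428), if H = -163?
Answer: sqrt(28277) ≈ 168.16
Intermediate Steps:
q(E, Q) = -67 + E (q(E, Q) = (-48 + E) - 19 = -67 + E)
sqrt(q(-84, H) + 28428) = sqrt((-67 - 84) + 28428) = sqrt(-151 + 28428) = sqrt(28277)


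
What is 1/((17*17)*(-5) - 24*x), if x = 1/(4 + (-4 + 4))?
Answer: -1/1451 ≈ -0.00068918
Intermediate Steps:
x = 1/4 (x = 1/(4 + 0) = 1/4 ≈ 0.25000)
1/((17*17)*(-5) - 24*x) = 1/((17*17)*(-5) - 24*1/4) = 1/(289*(-5) - 6) = 1/(-1445 - 6) = 1/(-1451) = -1/1451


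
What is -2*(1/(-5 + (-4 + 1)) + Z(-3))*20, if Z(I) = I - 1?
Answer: 165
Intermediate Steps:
Z(I) = -1 + I
-2*(1/(-5 + (-4 + 1)) + Z(-3))*20 = -2*(1/(-5 + (-4 + 1)) + (-1 - 3))*20 = -2*(1/(-5 - 3) - 4)*20 = -2*(1/(-8) - 4)*20 = -2*(-⅛ - 4)*20 = -2*(-33/8)*20 = (33/4)*20 = 165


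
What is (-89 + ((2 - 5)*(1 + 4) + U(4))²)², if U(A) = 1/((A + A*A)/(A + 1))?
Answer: 4231249/256 ≈ 16528.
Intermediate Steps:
U(A) = (1 + A)/(A + A²) (U(A) = 1/((A + A²)/(1 + A)) = (1 + A)/(A + A²))
(-89 + ((2 - 5)*(1 + 4) + U(4))²)² = (-89 + ((2 - 5)*(1 + 4) + 1/4)²)² = (-89 + (-3*5 + ¼)²)² = (-89 + (-15 + ¼)²)² = (-89 + (-59/4)²)² = (-89 + 3481/16)² = (2057/16)² = 4231249/256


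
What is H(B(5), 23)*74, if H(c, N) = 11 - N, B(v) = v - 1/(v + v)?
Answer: -888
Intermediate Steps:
B(v) = v - 1/(2*v)
H(B(5), 23)*74 = (11 - 1*23)*74 = (11 - 23)*74 = -12*74 = -888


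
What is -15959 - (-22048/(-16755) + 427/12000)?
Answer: -71310850453/4468000 ≈ -15960.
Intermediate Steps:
-15959 - (-22048/(-16755) + 427/12000) = -15959 - (-22048*(-1/16755) + 427*(1/12000)) = -15959 - (22048/16755 + 427/12000) = -15959 - 1*6038453/4468000 = -15959 - 6038453/4468000 = -71310850453/4468000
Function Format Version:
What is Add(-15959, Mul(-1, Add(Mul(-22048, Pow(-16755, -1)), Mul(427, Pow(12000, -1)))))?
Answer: Rational(-71310850453, 4468000) ≈ -15960.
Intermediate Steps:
Add(-15959, Mul(-1, Add(Mul(-22048, Pow(-16755, -1)), Mul(427, Pow(12000, -1))))) = Add(-15959, Mul(-1, Add(Mul(-22048, Rational(-1, 16755)), Mul(427, Rational(1, 12000))))) = Add(-15959, Mul(-1, Add(Rational(22048, 16755), Rational(427, 12000)))) = Add(-15959, Mul(-1, Rational(6038453, 4468000))) = Add(-15959, Rational(-6038453, 4468000)) = Rational(-71310850453, 4468000)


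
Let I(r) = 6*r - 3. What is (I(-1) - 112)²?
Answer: 14641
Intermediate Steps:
I(r) = -3 + 6*r
(I(-1) - 112)² = ((-3 + 6*(-1)) - 112)² = ((-3 - 6) - 112)² = (-9 - 112)² = (-121)² = 14641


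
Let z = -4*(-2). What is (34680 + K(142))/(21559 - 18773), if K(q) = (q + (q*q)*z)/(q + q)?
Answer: 10071/796 ≈ 12.652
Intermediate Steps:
z = 8
K(q) = (q + 8*q²)/(2*q) (K(q) = (q + (q*q)*8)/(q + q) = (q + q²*8)/((2*q)) = (q + 8*q²)*(1/(2*q)) = (q + 8*q²)/(2*q))
(34680 + K(142))/(21559 - 18773) = (34680 + (½ + 4*142))/(21559 - 18773) = (34680 + (½ + 568))/2786 = (34680 + 1137/2)*(1/2786) = (70497/2)*(1/2786) = 10071/796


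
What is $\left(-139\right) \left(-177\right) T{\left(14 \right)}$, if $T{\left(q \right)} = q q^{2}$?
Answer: $67510632$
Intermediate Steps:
$T{\left(q \right)} = q^{3}$
$\left(-139\right) \left(-177\right) T{\left(14 \right)} = \left(-139\right) \left(-177\right) 14^{3} = 24603 \cdot 2744 = 67510632$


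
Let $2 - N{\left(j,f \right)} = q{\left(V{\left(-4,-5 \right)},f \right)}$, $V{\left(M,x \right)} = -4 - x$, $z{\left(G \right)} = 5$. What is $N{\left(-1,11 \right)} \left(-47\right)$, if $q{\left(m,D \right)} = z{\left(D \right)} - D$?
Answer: $-376$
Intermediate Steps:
$q{\left(m,D \right)} = 5 - D$
$N{\left(j,f \right)} = -3 + f$ ($N{\left(j,f \right)} = 2 - \left(5 - f\right) = 2 + \left(-5 + f\right) = -3 + f$)
$N{\left(-1,11 \right)} \left(-47\right) = \left(-3 + 11\right) \left(-47\right) = 8 \left(-47\right) = -376$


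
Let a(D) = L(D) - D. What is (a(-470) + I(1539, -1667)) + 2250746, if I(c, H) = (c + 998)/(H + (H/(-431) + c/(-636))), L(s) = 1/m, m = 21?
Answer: 1027802051792701/456554469 ≈ 2.2512e+6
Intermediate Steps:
L(s) = 1/21
a(D) = 1/21 - D
I(c, H) = (998 + c)/(-c/636 + 430*H/431) (I(c, H) = (998 + c)/(H + (H*(-1/431) + c*(-1/636))) = (998 + c)/(H + (-H/431 - c/636)) = (998 + c)/(-c/636 + 430*H/431))
(a(-470) + I(1539, -1667)) + 2250746 = ((1/21 - 1*(-470)) + 274116*(998 + 1539)/(-431*1539 + 273480*(-1667))) + 2250746 = ((1/21 + 470) + 274116*2537/(-663309 - 455891160)) + 2250746 = (9871/21 + 274116*2537/(-456554469)) + 2250746 = (9871/21 + 274116*(-1/456554469)*2537) + 2250746 = (9871/21 - 231810764/152184823) + 2250746 = 213906908827/456554469 + 2250746 = 1027802051792701/456554469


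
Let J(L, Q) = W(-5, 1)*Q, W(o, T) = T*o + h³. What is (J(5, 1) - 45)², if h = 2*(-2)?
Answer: 12996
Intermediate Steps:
h = -4
W(o, T) = -64 + T*o (W(o, T) = T*o + (-4)³ = T*o - 64 = -64 + T*o)
J(L, Q) = -69*Q (J(L, Q) = (-64 + 1*(-5))*Q = (-64 - 5)*Q = -69*Q)
(J(5, 1) - 45)² = (-69*1 - 45)² = (-69 - 45)² = (-114)² = 12996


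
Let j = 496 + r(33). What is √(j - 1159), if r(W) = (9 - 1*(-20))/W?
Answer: 5*I*√28842/33 ≈ 25.732*I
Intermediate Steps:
r(W) = 29/W (r(W) = (9 + 20)/W = 29/W)
j = 16397/33 (j = 496 + 29/33 = 16397/33 ≈ 496.88)
√(j - 1159) = √(16397/33 - 1159) = √(-21850/33) = 5*I*√28842/33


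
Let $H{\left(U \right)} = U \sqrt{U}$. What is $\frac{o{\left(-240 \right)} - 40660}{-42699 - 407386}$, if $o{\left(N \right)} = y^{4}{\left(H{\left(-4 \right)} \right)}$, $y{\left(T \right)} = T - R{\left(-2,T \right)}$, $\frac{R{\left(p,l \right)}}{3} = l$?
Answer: $- \frac{24876}{450085} \approx -0.05527$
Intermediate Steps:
$H{\left(U \right)} = U^{\frac{3}{2}}$
$R{\left(p,l \right)} = 3 l$
$y{\left(T \right)} = - 2 T$ ($y{\left(T \right)} = T - 3 T = - 2 T$)
$o{\left(N \right)} = 65536$ ($o{\left(N \right)} = \left(- 2 \left(-4\right)^{\frac{3}{2}}\right)^{4} = \left(- 2 \left(- 8 i\right)\right)^{4} = \left(16 i\right)^{4} = 65536$)
$\frac{o{\left(-240 \right)} - 40660}{-42699 - 407386} = \frac{65536 - 40660}{-42699 - 407386} = \frac{24876}{-450085} = 24876 \left(- \frac{1}{450085}\right) = - \frac{24876}{450085}$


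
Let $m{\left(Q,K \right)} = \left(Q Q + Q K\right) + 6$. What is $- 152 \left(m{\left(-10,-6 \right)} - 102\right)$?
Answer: $-9728$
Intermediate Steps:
$m{\left(Q,K \right)} = 6 + Q^{2} + K Q$ ($m{\left(Q,K \right)} = \left(Q^{2} + K Q\right) + 6 = 6 + Q^{2} + K Q$)
$- 152 \left(m{\left(-10,-6 \right)} - 102\right) = - 152 \left(\left(6 + \left(-10\right)^{2} - -60\right) - 102\right) = - 152 \left(\left(6 + 100 + 60\right) - 102\right) = - 152 \left(166 - 102\right) = \left(-152\right) 64 = -9728$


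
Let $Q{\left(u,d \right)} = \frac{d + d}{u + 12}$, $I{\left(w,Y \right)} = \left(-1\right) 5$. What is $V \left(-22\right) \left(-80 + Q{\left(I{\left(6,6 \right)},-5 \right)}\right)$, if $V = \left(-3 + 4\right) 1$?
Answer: $\frac{12540}{7} \approx 1791.4$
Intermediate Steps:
$V = 1$ ($V = 1 \cdot 1 = 1$)
$I{\left(w,Y \right)} = -5$
$Q{\left(u,d \right)} = \frac{2 d}{12 + u}$
$V \left(-22\right) \left(-80 + Q{\left(I{\left(6,6 \right)},-5 \right)}\right) = 1 \left(-22\right) \left(-80 + 2 \left(-5\right) \frac{1}{12 - 5}\right) = - 22 \left(-80 + 2 \left(-5\right) \frac{1}{7}\right) = - 22 \left(-80 - \frac{10}{7}\right) = \left(-22\right) \left(- \frac{570}{7}\right) = \frac{12540}{7}$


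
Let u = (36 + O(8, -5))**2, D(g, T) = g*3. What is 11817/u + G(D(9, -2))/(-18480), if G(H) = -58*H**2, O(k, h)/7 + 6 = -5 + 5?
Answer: 1018057/3080 ≈ 330.54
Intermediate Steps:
D(g, T) = 3*g
O(k, h) = -42 (O(k, h) = -42 + 7*(-5 + 5) = -42 + 7*0 = -42 + 0 = -42)
u = 36 (u = (36 - 42)**2 = (-6)**2 = 36)
11817/u + G(D(9, -2))/(-18480) = 11817/36 - 58*(3*9)**2/(-18480) = 11817*(1/36) - 58*27**2*(-1/18480) = 1313/4 - 58*729*(-1/18480) = 1313/4 - 42282*(-1/18480) = 1313/4 + 7047/3080 = 1018057/3080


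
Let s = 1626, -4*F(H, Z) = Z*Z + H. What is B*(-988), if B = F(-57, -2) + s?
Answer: -1619579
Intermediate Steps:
F(H, Z) = -H/4 - Z²/4 (F(H, Z) = -(Z*Z + H)/4 = -(Z² + H)/4 = -(H + Z²)/4 = -H/4 - Z²/4)
B = 6557/4 (B = (-¼*(-57) - ¼*(-2)²) + 1626 = (57/4 - ¼*4) + 1626 = (57/4 - 1) + 1626 = 53/4 + 1626 = 6557/4 ≈ 1639.3)
B*(-988) = (6557/4)*(-988) = -1619579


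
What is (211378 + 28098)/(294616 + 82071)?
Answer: 239476/376687 ≈ 0.63574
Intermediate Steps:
(211378 + 28098)/(294616 + 82071) = 239476/376687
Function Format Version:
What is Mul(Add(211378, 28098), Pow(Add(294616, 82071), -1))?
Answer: Rational(239476, 376687) ≈ 0.63574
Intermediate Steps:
Mul(Add(211378, 28098), Pow(Add(294616, 82071), -1)) = Mul(239476, Pow(376687, -1)) = Mul(239476, Rational(1, 376687)) = Rational(239476, 376687)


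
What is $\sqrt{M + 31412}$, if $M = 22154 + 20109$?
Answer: $5 \sqrt{2947} \approx 271.43$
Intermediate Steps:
$M = 42263$
$\sqrt{M + 31412} = \sqrt{42263 + 31412} = \sqrt{73675} = 5 \sqrt{2947}$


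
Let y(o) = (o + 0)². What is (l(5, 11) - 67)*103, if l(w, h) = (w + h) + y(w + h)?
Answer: 21115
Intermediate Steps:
y(o) = o²
l(w, h) = h + w + (h + w)² (l(w, h) = (w + h) + (w + h)² = (h + w) + (h + w)² = h + w + (h + w)²)
(l(5, 11) - 67)*103 = ((11 + 5 + (11 + 5)²) - 67)*103 = ((11 + 5 + 16²) - 67)*103 = ((11 + 5 + 256) - 67)*103 = (272 - 67)*103 = 205*103 = 21115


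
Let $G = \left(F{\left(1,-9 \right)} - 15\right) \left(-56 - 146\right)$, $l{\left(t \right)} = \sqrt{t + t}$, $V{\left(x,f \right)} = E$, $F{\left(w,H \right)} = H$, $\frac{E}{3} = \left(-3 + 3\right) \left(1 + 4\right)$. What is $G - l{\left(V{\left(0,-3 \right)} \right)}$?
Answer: $4848$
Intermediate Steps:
$E = 0$ ($E = 3 \left(-3 + 3\right) \left(1 + 4\right) = 3 \cdot 0 \cdot 5 = 3 \cdot 0 = 0$)
$V{\left(x,f \right)} = 0$
$l{\left(t \right)} = \sqrt{2} \sqrt{t}$ ($l{\left(t \right)} = \sqrt{2 t} = \sqrt{2} \sqrt{t}$)
$G = 4848$ ($G = \left(-9 - 15\right) \left(-56 - 146\right) = \left(-24\right) \left(-202\right) = 4848$)
$G - l{\left(V{\left(0,-3 \right)} \right)} = 4848 - \sqrt{2} \sqrt{0} = 4848 - \sqrt{2} \cdot 0 = 4848 - 0 = 4848 + 0 = 4848$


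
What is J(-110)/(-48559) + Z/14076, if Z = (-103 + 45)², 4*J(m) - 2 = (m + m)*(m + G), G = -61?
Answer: 15480329/341758242 ≈ 0.045296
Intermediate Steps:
J(m) = ½ + m*(-61 + m)/2 (J(m) = ½ + ((m + m)*(m - 61))/4 = ½ + ((2*m)*(-61 + m))/4 = ½ + (2*m*(-61 + m))/4 = ½ + m*(-61 + m)/2)
Z = 3364 (Z = (-58)² = 3364)
J(-110)/(-48559) + Z/14076 = (½ + (½)*(-110)² - 61/2*(-110))/(-48559) + 3364/14076 = (½ + (½)*12100 + 3355)*(-1/48559) + 3364*(1/14076) = (½ + 6050 + 3355)*(-1/48559) + 841/3519 = (18811/2)*(-1/48559) + 841/3519 = -18811/97118 + 841/3519 = 15480329/341758242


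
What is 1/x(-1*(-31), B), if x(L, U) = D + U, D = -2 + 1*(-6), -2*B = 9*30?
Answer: -1/143 ≈ -0.0069930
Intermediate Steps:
B = -135 (B = -9*30/2 = -1/2*270 = -135)
D = -8 (D = -2 - 6 = -8)
x(L, U) = -8 + U
1/x(-1*(-31), B) = 1/(-8 - 135) = 1/(-143) = -1/143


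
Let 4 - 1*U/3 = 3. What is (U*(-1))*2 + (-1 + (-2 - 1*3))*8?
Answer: -54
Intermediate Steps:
U = 3 (U = 12 - 3*3 = 12 - 9 = 3)
(U*(-1))*2 + (-1 + (-2 - 1*3))*8 = (3*(-1))*2 + (-1 + (-2 - 1*3))*8 = -3*2 + (-1 + (-2 - 3))*8 = -6 + (-1 - 5)*8 = -6 - 6*8 = -6 - 48 = -54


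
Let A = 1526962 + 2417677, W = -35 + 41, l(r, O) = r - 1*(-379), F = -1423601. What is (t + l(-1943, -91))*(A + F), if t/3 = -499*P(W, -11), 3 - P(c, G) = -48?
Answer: -196416591618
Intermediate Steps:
l(r, O) = 379 + r (l(r, O) = r + 379 = 379 + r)
W = 6
P(c, G) = 51 (P(c, G) = 3 - 1*(-48) = 3 + 48 = 51)
A = 3944639
t = -76347 (t = 3*(-499*51) = 3*(-25449) = -76347)
(t + l(-1943, -91))*(A + F) = (-76347 + (379 - 1943))*(3944639 - 1423601) = (-76347 - 1564)*2521038 = -77911*2521038 = -196416591618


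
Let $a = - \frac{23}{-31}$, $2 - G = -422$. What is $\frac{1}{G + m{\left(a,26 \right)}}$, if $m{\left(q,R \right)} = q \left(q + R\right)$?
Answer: $\frac{961}{426531} \approx 0.0022531$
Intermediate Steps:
$G = 424$ ($G = 2 - -422 = 2 + 422 = 424$)
$a = \frac{23}{31}$ ($a = \left(-23\right) \left(- \frac{1}{31}\right) = \frac{23}{31} \approx 0.74194$)
$m{\left(q,R \right)} = q \left(R + q\right)$
$\frac{1}{G + m{\left(a,26 \right)}} = \frac{1}{424 + \frac{23 \left(26 + \frac{23}{31}\right)}{31}} = \frac{1}{424 + \frac{23}{31} \cdot \frac{829}{31}} = \frac{1}{424 + \frac{19067}{961}} = \frac{1}{\frac{426531}{961}} = \frac{961}{426531}$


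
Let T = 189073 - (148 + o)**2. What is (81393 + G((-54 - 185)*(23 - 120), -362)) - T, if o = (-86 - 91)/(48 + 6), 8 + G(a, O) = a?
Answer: -20593595/324 ≈ -63561.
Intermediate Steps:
G(a, O) = -8 + a
o = -59/18 (o = -177/54 = -177*1/54 = -59/18 ≈ -3.2778)
T = 54473627/324 (T = 189073 - (148 - 59/18)**2 = 189073 - (2605/18)**2 = 189073 - 1*6786025/324 = 189073 - 6786025/324 = 54473627/324 ≈ 1.6813e+5)
(81393 + G((-54 - 185)*(23 - 120), -362)) - T = (81393 + (-8 + (-54 - 185)*(23 - 120))) - 1*54473627/324 = (81393 + (-8 - 239*(-97))) - 54473627/324 = (81393 + (-8 + 23183)) - 54473627/324 = (81393 + 23175) - 54473627/324 = 104568 - 54473627/324 = -20593595/324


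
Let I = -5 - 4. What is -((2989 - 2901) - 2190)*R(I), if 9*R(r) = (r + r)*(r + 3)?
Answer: 25224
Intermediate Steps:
I = -9
R(r) = 2*r*(3 + r)/9 (R(r) = ((r + r)*(r + 3))/9 = ((2*r)*(3 + r))/9 = (2*r*(3 + r))/9 = 2*r*(3 + r)/9)
-((2989 - 2901) - 2190)*R(I) = -((2989 - 2901) - 2190)*(2/9)*(-9)*(3 - 9) = -(88 - 2190)*(2/9)*(-9)*(-6) = -(-2102)*12 = -1*(-25224) = 25224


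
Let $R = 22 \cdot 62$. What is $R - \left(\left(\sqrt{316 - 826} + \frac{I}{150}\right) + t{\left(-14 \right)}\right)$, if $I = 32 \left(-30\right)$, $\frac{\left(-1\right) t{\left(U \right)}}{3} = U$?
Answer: $\frac{6642}{5} - i \sqrt{510} \approx 1328.4 - 22.583 i$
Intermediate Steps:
$t{\left(U \right)} = - 3 U$
$I = -960$
$R = 1364$
$R - \left(\left(\sqrt{316 - 826} + \frac{I}{150}\right) + t{\left(-14 \right)}\right) = 1364 - \left(\left(\sqrt{316 - 826} - \frac{960}{150}\right) - -42\right) = 1364 - \left(\left(\sqrt{-510} - \frac{32}{5}\right) + 42\right) = 1364 - \left(\left(i \sqrt{510} - \frac{32}{5}\right) + 42\right) = 1364 - \left(\left(- \frac{32}{5} + i \sqrt{510}\right) + 42\right) = 1364 - \left(\frac{178}{5} + i \sqrt{510}\right) = \frac{6642}{5} - i \sqrt{510}$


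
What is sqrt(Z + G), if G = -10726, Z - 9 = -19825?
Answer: I*sqrt(30542) ≈ 174.76*I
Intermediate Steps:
Z = -19816 (Z = 9 - 19825 = -19816)
sqrt(Z + G) = sqrt(-19816 - 10726) = sqrt(-30542) = I*sqrt(30542)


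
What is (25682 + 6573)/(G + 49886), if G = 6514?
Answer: 6451/11280 ≈ 0.57190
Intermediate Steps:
(25682 + 6573)/(G + 49886) = (25682 + 6573)/(6514 + 49886) = 32255/56400 = 32255*(1/56400) = 6451/11280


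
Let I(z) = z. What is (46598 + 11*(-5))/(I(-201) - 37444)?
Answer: -46543/37645 ≈ -1.2364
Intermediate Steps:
(46598 + 11*(-5))/(I(-201) - 37444) = (46598 + 11*(-5))/(-201 - 37444) = (46598 - 55)/(-37645) = 46543*(-1/37645) = -46543/37645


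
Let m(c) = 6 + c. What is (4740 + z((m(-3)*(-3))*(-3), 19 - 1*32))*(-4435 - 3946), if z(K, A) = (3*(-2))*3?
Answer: -39575082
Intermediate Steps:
z(K, A) = -18 (z(K, A) = -6*3 = -18)
(4740 + z((m(-3)*(-3))*(-3), 19 - 1*32))*(-4435 - 3946) = (4740 - 18)*(-4435 - 3946) = 4722*(-8381) = -39575082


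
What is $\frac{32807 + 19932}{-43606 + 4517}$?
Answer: $- \frac{52739}{39089} \approx -1.3492$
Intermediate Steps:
$\frac{32807 + 19932}{-43606 + 4517} = \frac{52739}{-39089} = 52739 \left(- \frac{1}{39089}\right) = - \frac{52739}{39089}$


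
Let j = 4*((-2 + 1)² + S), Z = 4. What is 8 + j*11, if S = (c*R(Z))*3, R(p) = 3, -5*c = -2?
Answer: 1052/5 ≈ 210.40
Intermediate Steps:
c = ⅖ (c = -⅕*(-2) = ⅖ ≈ 0.40000)
S = 18/5 (S = ((⅖)*3)*3 = (6/5)*3 = 18/5 ≈ 3.6000)
j = 92/5 (j = 4*((-2 + 1)² + 18/5) = 4*((-1)² + 18/5) = 4*(1 + 18/5) = 4*(23/5) = 92/5 ≈ 18.400)
8 + j*11 = 8 + (92/5)*11 = 8 + 1012/5 = 1052/5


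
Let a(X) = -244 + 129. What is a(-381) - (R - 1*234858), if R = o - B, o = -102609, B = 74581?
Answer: 411933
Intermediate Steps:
R = -177190 (R = -102609 - 1*74581 = -102609 - 74581 = -177190)
a(X) = -115
a(-381) - (R - 1*234858) = -115 - (-177190 - 1*234858) = -115 - (-177190 - 234858) = -115 - 1*(-412048) = -115 + 412048 = 411933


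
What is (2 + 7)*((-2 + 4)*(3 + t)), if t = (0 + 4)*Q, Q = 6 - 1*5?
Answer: 126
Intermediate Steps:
Q = 1 (Q = 6 - 5 = 1)
t = 4 (t = (0 + 4)*1 = 4*1 = 4)
(2 + 7)*((-2 + 4)*(3 + t)) = (2 + 7)*((-2 + 4)*(3 + 4)) = 9*(2*7) = 9*14 = 126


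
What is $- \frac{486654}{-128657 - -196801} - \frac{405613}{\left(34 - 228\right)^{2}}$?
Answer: $- \frac{5744475277}{320583448} \approx -17.919$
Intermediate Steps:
$- \frac{486654}{-128657 - -196801} - \frac{405613}{\left(34 - 228\right)^{2}} = - \frac{486654}{-128657 + 196801} - \frac{405613}{\left(-194\right)^{2}} = - \frac{486654}{68144} - \frac{405613}{37636} = \left(-486654\right) \frac{1}{68144} - \frac{405613}{37636} = - \frac{243327}{34072} - \frac{405613}{37636} = - \frac{5744475277}{320583448}$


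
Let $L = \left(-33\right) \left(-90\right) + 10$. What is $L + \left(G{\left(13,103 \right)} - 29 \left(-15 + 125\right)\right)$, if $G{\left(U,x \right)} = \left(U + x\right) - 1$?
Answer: $-95$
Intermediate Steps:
$G{\left(U,x \right)} = -1 + U + x$
$L = 2980$ ($L = 2970 + 10 = 2980$)
$L + \left(G{\left(13,103 \right)} - 29 \left(-15 + 125\right)\right) = 2980 + \left(\left(-1 + 13 + 103\right) - 29 \left(-15 + 125\right)\right) = 2980 + \left(115 - 3190\right) = 2980 - 3075 = -95$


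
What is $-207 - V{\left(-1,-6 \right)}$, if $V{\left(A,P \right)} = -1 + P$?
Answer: $-200$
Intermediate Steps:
$-207 - V{\left(-1,-6 \right)} = -207 - \left(-1 - 6\right) = -207 - -7 = -207 + 7 = -200$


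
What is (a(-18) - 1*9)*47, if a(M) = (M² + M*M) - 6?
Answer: 29751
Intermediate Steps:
a(M) = -6 + 2*M² (a(M) = (M² + M²) - 6 = 2*M² - 6 = -6 + 2*M²)
(a(-18) - 1*9)*47 = ((-6 + 2*(-18)²) - 1*9)*47 = ((-6 + 2*324) - 9)*47 = ((-6 + 648) - 9)*47 = (642 - 9)*47 = 633*47 = 29751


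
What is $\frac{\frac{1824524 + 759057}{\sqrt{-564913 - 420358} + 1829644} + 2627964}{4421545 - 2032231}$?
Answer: $\frac{4398686078487199456}{3999231565482226599} - \frac{2583581 i \sqrt{985271}}{7998463130964453198} \approx 1.0999 - 3.2062 \cdot 10^{-10} i$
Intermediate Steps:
$\frac{\frac{1824524 + 759057}{\sqrt{-564913 - 420358} + 1829644} + 2627964}{4421545 - 2032231} = \frac{\frac{2583581}{\sqrt{-985271} + 1829644} + 2627964}{2389314} = \left(\frac{2583581}{i \sqrt{985271} + 1829644} + 2627964\right) \frac{1}{2389314} = \left(\frac{2583581}{1829644 + i \sqrt{985271}} + 2627964\right) \frac{1}{2389314} = \left(2627964 + \frac{2583581}{1829644 + i \sqrt{985271}}\right) \frac{1}{2389314} = \frac{437994}{398219} + \frac{2583581}{2389314 \left(1829644 + i \sqrt{985271}\right)}$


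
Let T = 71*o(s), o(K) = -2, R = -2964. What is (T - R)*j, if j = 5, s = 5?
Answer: 14110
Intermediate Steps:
T = -142 (T = 71*(-2) = -142)
(T - R)*j = (-142 - 1*(-2964))*5 = (-142 + 2964)*5 = 2822*5 = 14110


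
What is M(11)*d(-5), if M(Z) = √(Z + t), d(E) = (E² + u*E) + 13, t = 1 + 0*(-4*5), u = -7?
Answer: 146*√3 ≈ 252.88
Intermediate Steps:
t = 1 (t = 1 + 0*(-20) = 1 + 0 = 1)
d(E) = 13 + E² - 7*E (d(E) = (E² - 7*E) + 13 = 13 + E² - 7*E)
M(Z) = √(1 + Z) (M(Z) = √(Z + 1) = √(1 + Z))
M(11)*d(-5) = √(1 + 11)*(13 + (-5)² - 7*(-5)) = √12*(13 + 25 + 35) = (2*√3)*73 = 146*√3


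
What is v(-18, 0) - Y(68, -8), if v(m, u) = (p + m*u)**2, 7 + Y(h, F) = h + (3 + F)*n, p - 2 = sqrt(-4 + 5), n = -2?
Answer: -62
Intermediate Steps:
p = 3 (p = 2 + sqrt(-4 + 5) = 2 + sqrt(1) = 2 + 1 = 3)
Y(h, F) = -13 + h - 2*F (Y(h, F) = -7 + (h + (3 + F)*(-2)) = -7 + (h + (-6 - 2*F)) = -7 + (-6 + h - 2*F) = -13 + h - 2*F)
v(m, u) = (3 + m*u)**2
v(-18, 0) - Y(68, -8) = (3 - 18*0)**2 - (-13 + 68 - 2*(-8)) = (3 + 0)**2 - (-13 + 68 + 16) = 3**2 - 1*71 = 9 - 71 = -62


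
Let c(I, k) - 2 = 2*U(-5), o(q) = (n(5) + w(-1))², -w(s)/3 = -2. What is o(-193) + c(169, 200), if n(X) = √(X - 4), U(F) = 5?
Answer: 61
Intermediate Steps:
w(s) = 6 (w(s) = -3*(-2) = 6)
n(X) = √(-4 + X)
o(q) = 49 (o(q) = (√(-4 + 5) + 6)² = (√1 + 6)² = (1 + 6)² = 7² = 49)
c(I, k) = 12 (c(I, k) = 2 + 2*5 = 2 + 10 = 12)
o(-193) + c(169, 200) = 49 + 12 = 61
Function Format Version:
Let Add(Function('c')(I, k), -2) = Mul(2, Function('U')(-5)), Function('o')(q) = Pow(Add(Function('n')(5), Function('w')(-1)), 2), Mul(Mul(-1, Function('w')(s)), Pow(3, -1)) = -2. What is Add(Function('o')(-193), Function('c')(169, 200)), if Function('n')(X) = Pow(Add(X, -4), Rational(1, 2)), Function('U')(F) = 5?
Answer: 61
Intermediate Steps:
Function('w')(s) = 6 (Function('w')(s) = Mul(-3, -2) = 6)
Function('n')(X) = Pow(Add(-4, X), Rational(1, 2))
Function('o')(q) = 49 (Function('o')(q) = Pow(Add(Pow(Add(-4, 5), Rational(1, 2)), 6), 2) = Pow(Add(Pow(1, Rational(1, 2)), 6), 2) = Pow(Add(1, 6), 2) = Pow(7, 2) = 49)
Function('c')(I, k) = 12 (Function('c')(I, k) = Add(2, Mul(2, 5)) = Add(2, 10) = 12)
Add(Function('o')(-193), Function('c')(169, 200)) = Add(49, 12) = 61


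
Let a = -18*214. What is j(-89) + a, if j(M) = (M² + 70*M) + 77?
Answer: -2084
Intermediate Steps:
j(M) = 77 + M² + 70*M
a = -3852
j(-89) + a = (77 + (-89)² + 70*(-89)) - 3852 = (77 + 7921 - 6230) - 3852 = 1768 - 3852 = -2084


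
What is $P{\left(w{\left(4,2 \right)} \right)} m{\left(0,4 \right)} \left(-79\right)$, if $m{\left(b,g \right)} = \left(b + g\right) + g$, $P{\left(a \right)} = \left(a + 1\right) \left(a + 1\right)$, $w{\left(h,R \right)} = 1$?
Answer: $-2528$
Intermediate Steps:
$P{\left(a \right)} = \left(1 + a\right)^{2}$ ($P{\left(a \right)} = \left(1 + a\right) \left(1 + a\right) = \left(1 + a\right)^{2}$)
$m{\left(b,g \right)} = b + 2 g$
$P{\left(w{\left(4,2 \right)} \right)} m{\left(0,4 \right)} \left(-79\right) = \left(1 + 1\right)^{2} \left(0 + 2 \cdot 4\right) \left(-79\right) = 2^{2} \left(0 + 8\right) \left(-79\right) = 4 \cdot 8 \left(-79\right) = 32 \left(-79\right) = -2528$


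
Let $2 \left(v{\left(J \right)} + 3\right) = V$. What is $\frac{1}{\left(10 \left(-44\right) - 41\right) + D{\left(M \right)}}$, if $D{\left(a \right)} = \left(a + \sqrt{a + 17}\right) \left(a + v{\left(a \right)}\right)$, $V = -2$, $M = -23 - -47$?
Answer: $\frac{1}{16399} + \frac{20 \sqrt{41}}{16399} \approx 0.0078701$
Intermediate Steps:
$M = 24$ ($M = -23 + 47 = 24$)
$v{\left(J \right)} = -4$ ($v{\left(J \right)} = -3 + \frac{1}{2} \left(-2\right) = -3 - 1 = -4$)
$D{\left(a \right)} = \left(-4 + a\right) \left(a + \sqrt{17 + a}\right)$ ($D{\left(a \right)} = \left(a + \sqrt{a + 17}\right) \left(a - 4\right) = \left(a + \sqrt{17 + a}\right) \left(-4 + a\right) = \left(-4 + a\right) \left(a + \sqrt{17 + a}\right)$)
$\frac{1}{\left(10 \left(-44\right) - 41\right) + D{\left(M \right)}} = \frac{1}{\left(10 \left(-44\right) - 41\right) + \left(24^{2} - 96 - 4 \sqrt{17 + 24} + 24 \sqrt{17 + 24}\right)} = \frac{1}{\left(-440 - 41\right) + \left(576 - 96 - 4 \sqrt{41} + 24 \sqrt{41}\right)} = \frac{1}{-481 + \left(480 + 20 \sqrt{41}\right)} = \frac{1}{-1 + 20 \sqrt{41}}$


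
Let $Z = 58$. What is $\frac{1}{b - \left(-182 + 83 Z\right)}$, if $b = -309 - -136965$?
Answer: $\frac{1}{132024} \approx 7.5744 \cdot 10^{-6}$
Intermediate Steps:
$b = 136656$ ($b = -309 + 136965 = 136656$)
$\frac{1}{b - \left(-182 + 83 Z\right)} = \frac{1}{136656 + \left(\left(-83\right) 58 + 182\right)} = \frac{1}{136656 + \left(-4814 + 182\right)} = \frac{1}{136656 - 4632} = \frac{1}{132024}$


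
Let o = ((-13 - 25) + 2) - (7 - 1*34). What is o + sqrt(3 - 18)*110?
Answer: -9 + 110*I*sqrt(15) ≈ -9.0 + 426.03*I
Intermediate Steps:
o = -9 (o = (-38 + 2) - (7 - 34) = -36 - 1*(-27) = -36 + 27 = -9)
o + sqrt(3 - 18)*110 = -9 + sqrt(3 - 18)*110 = -9 + sqrt(-15)*110 = -9 + (I*sqrt(15))*110 = -9 + 110*I*sqrt(15)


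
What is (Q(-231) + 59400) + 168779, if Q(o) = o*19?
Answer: 223790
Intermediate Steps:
Q(o) = 19*o
(Q(-231) + 59400) + 168779 = (19*(-231) + 59400) + 168779 = (-4389 + 59400) + 168779 = 55011 + 168779 = 223790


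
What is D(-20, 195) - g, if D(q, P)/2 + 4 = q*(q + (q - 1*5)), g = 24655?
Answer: -22863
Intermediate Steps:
D(q, P) = -8 + 2*q*(-5 + 2*q) (D(q, P) = -8 + 2*(q*(q + (q - 1*5))) = -8 + 2*(q*(q + (q - 5))) = -8 + 2*(q*(q + (-5 + q))) = -8 + 2*(q*(-5 + 2*q)) = -8 + 2*q*(-5 + 2*q))
D(-20, 195) - g = (-8 - 10*(-20) + 4*(-20)**2) - 1*24655 = (-8 + 200 + 4*400) - 24655 = (-8 + 200 + 1600) - 24655 = 1792 - 24655 = -22863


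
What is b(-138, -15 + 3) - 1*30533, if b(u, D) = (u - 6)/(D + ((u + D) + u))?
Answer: -763313/25 ≈ -30533.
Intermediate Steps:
b(u, D) = (-6 + u)/(2*D + 2*u) (b(u, D) = (-6 + u)/(D + ((D + u) + u)) = (-6 + u)/(D + (D + 2*u)) = (-6 + u)/(2*D + 2*u))
b(-138, -15 + 3) - 1*30533 = (-3 + (½)*(-138))/((-15 + 3) - 138) - 1*30533 = (-3 - 69)/(-12 - 138) - 30533 = -72/(-150) - 30533 = -1/150*(-72) - 30533 = 12/25 - 30533 = -763313/25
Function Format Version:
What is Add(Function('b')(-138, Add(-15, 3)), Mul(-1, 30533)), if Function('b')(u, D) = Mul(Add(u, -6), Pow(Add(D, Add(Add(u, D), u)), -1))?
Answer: Rational(-763313, 25) ≈ -30533.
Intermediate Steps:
Function('b')(u, D) = Mul(Pow(Add(Mul(2, D), Mul(2, u)), -1), Add(-6, u)) (Function('b')(u, D) = Mul(Add(-6, u), Pow(Add(D, Add(Add(D, u), u)), -1)) = Mul(Add(-6, u), Pow(Add(D, Add(D, Mul(2, u))), -1)) = Mul(Add(-6, u), Pow(Add(Mul(2, D), Mul(2, u)), -1)) = Mul(Pow(Add(Mul(2, D), Mul(2, u)), -1), Add(-6, u)))
Add(Function('b')(-138, Add(-15, 3)), Mul(-1, 30533)) = Add(Mul(Pow(Add(Add(-15, 3), -138), -1), Add(-3, Mul(Rational(1, 2), -138))), Mul(-1, 30533)) = Add(Mul(Pow(Add(-12, -138), -1), Add(-3, -69)), -30533) = Add(Mul(Pow(-150, -1), -72), -30533) = Add(Mul(Rational(-1, 150), -72), -30533) = Add(Rational(12, 25), -30533) = Rational(-763313, 25)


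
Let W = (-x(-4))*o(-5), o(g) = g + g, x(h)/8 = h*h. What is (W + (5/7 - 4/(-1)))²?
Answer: 80874049/49 ≈ 1.6505e+6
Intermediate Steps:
x(h) = 8*h² (x(h) = 8*(h*h) = 8*h²)
o(g) = 2*g
W = 1280 (W = (-8*(-4)²)*(2*(-5)) = -8*16*(-10) = -1*128*(-10) = -128*(-10) = 1280)
(W + (5/7 - 4/(-1)))² = (1280 + (5/7 - 4/(-1)))² = (1280 + (5*(⅐) - 4*(-1)))² = (1280 + (5/7 + 4))² = (1280 + 33/7)² = (8993/7)² = 80874049/49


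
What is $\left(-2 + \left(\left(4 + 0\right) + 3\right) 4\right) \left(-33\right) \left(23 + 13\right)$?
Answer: $-30888$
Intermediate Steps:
$\left(-2 + \left(\left(4 + 0\right) + 3\right) 4\right) \left(-33\right) \left(23 + 13\right) = \left(-2 + \left(4 + 3\right) 4\right) \left(-33\right) 36 = \left(-2 + 7 \cdot 4\right) \left(-33\right) 36 = \left(-2 + 28\right) \left(-33\right) 36 = 26 \left(-33\right) 36 = \left(-858\right) 36 = -30888$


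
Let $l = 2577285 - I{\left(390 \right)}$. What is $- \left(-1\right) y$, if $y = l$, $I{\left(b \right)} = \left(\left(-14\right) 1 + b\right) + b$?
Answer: $2576519$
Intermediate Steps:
$I{\left(b \right)} = -14 + 2 b$ ($I{\left(b \right)} = \left(-14 + b\right) + b = -14 + 2 b$)
$l = 2576519$ ($l = 2577285 - \left(-14 + 2 \cdot 390\right) = 2577285 - \left(-14 + 780\right) = 2577285 - 766 = 2576519$)
$y = 2576519$
$- \left(-1\right) y = - \left(-1\right) 2576519 = \left(-1\right) \left(-2576519\right) = 2576519$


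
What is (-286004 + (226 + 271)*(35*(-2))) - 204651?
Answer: -525445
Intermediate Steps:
(-286004 + (226 + 271)*(35*(-2))) - 204651 = (-286004 + 497*(-70)) - 204651 = (-286004 - 34790) - 204651 = -320794 - 204651 = -525445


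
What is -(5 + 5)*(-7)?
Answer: 70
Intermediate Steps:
-(5 + 5)*(-7) = -10*(-7) = -1*(-70) = 70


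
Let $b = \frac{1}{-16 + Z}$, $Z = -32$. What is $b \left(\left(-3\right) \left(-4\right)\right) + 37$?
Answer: $\frac{147}{4} \approx 36.75$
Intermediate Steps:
$b = - \frac{1}{48}$ ($b = \frac{1}{-16 - 32} = \frac{1}{-48} = - \frac{1}{48} \approx -0.020833$)
$b \left(\left(-3\right) \left(-4\right)\right) + 37 = - \frac{\left(-3\right) \left(-4\right)}{48} + 37 = \left(- \frac{1}{48}\right) 12 + 37 = - \frac{1}{4} + 37 = \frac{147}{4}$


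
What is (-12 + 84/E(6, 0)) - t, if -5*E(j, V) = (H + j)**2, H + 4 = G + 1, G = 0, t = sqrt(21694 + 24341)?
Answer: -176/3 - 3*sqrt(5115) ≈ -273.22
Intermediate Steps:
t = 3*sqrt(5115) (t = sqrt(46035) = 3*sqrt(5115) ≈ 214.56)
H = -3 (H = -4 + (0 + 1) = -4 + 1 = -3)
E(j, V) = -(-3 + j)**2/5
(-12 + 84/E(6, 0)) - t = (-12 + 84/(-(-3 + 6)**2/5)) - 3*sqrt(5115) = (-12 + 84/(-1/5*3**2)) - 3*sqrt(5115) = (-12 + 84/(-1/5*9)) - 3*sqrt(5115) = (-12 + 84/(-9/5)) - 3*sqrt(5115) = (-12 - 5/9*84) - 3*sqrt(5115) = (-12 - 140/3) - 3*sqrt(5115) = -176/3 - 3*sqrt(5115)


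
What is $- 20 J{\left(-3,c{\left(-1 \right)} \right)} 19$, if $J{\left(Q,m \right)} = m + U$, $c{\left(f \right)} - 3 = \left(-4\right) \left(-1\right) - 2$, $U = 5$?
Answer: $-3800$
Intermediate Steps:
$c{\left(f \right)} = 5$ ($c{\left(f \right)} = 3 - -2 = 3 + \left(4 - 2\right) = 3 + 2 = 5$)
$J{\left(Q,m \right)} = 5 + m$ ($J{\left(Q,m \right)} = m + 5 = 5 + m$)
$- 20 J{\left(-3,c{\left(-1 \right)} \right)} 19 = - 20 \left(5 + 5\right) 19 = \left(-20\right) 10 \cdot 19 = \left(-200\right) 19 = -3800$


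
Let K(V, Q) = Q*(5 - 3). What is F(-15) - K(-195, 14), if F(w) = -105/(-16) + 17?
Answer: -71/16 ≈ -4.4375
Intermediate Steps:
K(V, Q) = 2*Q (K(V, Q) = Q*2 = 2*Q)
F(w) = 377/16 (F(w) = -105*(-1/16) + 17 = 105/16 + 17 = 377/16)
F(-15) - K(-195, 14) = 377/16 - 2*14 = 377/16 - 1*28 = 377/16 - 28 = -71/16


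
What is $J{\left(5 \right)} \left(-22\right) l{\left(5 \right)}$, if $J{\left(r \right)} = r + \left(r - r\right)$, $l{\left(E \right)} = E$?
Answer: $-550$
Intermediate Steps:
$J{\left(r \right)} = r$ ($J{\left(r \right)} = r + 0 = r$)
$J{\left(5 \right)} \left(-22\right) l{\left(5 \right)} = 5 \left(-22\right) 5 = \left(-110\right) 5 = -550$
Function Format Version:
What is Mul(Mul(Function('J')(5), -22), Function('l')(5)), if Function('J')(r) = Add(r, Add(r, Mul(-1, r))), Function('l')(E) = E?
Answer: -550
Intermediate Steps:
Function('J')(r) = r (Function('J')(r) = Add(r, 0) = r)
Mul(Mul(Function('J')(5), -22), Function('l')(5)) = Mul(Mul(5, -22), 5) = Mul(-110, 5) = -550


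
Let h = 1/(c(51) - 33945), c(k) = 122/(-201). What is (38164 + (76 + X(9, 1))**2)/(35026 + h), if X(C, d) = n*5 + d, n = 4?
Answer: 324593766391/238984744541 ≈ 1.3582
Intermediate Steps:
X(C, d) = 20 + d (X(C, d) = 4*5 + d = 20 + d)
c(k) = -122/201 (c(k) = 122*(-1/201) = -122/201)
h = -201/6823067 (h = 1/(-122/201 - 33945) = 1/(-6823067/201) = -201/6823067 ≈ -2.9459e-5)
(38164 + (76 + X(9, 1))**2)/(35026 + h) = (38164 + (76 + (20 + 1))**2)/(35026 - 201/6823067) = (38164 + (76 + 21)**2)/(238984744541/6823067) = (38164 + 97**2)*(6823067/238984744541) = (38164 + 9409)*(6823067/238984744541) = 47573*(6823067/238984744541) = 324593766391/238984744541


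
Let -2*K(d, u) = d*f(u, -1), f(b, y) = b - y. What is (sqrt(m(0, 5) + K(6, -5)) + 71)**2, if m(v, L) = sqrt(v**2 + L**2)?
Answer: (71 + sqrt(17))**2 ≈ 5643.5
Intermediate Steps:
m(v, L) = sqrt(L**2 + v**2)
K(d, u) = -d*(1 + u)/2 (K(d, u) = -d*(u - 1*(-1))/2 = -d*(u + 1)/2 = -d*(1 + u)/2)
(sqrt(m(0, 5) + K(6, -5)) + 71)**2 = (sqrt(sqrt(5**2 + 0**2) - 1/2*6*(1 - 5)) + 71)**2 = (sqrt(sqrt(25 + 0) - 1/2*6*(-4)) + 71)**2 = (sqrt(sqrt(25) + 12) + 71)**2 = (sqrt(5 + 12) + 71)**2 = (sqrt(17) + 71)**2 = (71 + sqrt(17))**2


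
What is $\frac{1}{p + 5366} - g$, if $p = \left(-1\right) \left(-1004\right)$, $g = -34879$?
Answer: $\frac{222179231}{6370} \approx 34879.0$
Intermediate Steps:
$p = 1004$
$\frac{1}{p + 5366} - g = \frac{1}{1004 + 5366} - -34879 = \frac{1}{6370} + 34879 = \frac{222179231}{6370}$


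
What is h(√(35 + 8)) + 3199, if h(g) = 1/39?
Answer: 124762/39 ≈ 3199.0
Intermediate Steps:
h(g) = 1/39
h(√(35 + 8)) + 3199 = 1/39 + 3199 = 124762/39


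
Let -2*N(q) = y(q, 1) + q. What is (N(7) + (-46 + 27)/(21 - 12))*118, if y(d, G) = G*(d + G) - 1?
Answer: -9676/9 ≈ -1075.1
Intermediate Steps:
y(d, G) = -1 + G*(G + d) (y(d, G) = G*(G + d) - 1 = -1 + G*(G + d))
N(q) = -q (N(q) = -((-1 + 1**2 + 1*q) + q)/2 = -((-1 + 1 + q) + q)/2 = -(q + q)/2 = -q)
(N(7) + (-46 + 27)/(21 - 12))*118 = (-1*7 + (-46 + 27)/(21 - 12))*118 = (-7 - 19/9)*118 = -82/9*118 = -9676/9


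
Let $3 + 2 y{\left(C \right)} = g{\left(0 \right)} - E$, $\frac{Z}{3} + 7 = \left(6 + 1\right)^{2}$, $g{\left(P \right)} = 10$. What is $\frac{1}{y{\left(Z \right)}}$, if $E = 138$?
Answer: $- \frac{2}{131} \approx -0.015267$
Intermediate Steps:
$Z = 126$ ($Z = -21 + 3 \left(6 + 1\right)^{2} = -21 + 3 \cdot 7^{2} = -21 + 3 \cdot 49 = -21 + 147 = 126$)
$y{\left(C \right)} = - \frac{131}{2}$ ($y{\left(C \right)} = - \frac{3}{2} + \frac{10 - 138}{2} = - \frac{3}{2} + \frac{1}{2} \left(-128\right) = - \frac{3}{2} - 64 = - \frac{131}{2}$)
$\frac{1}{y{\left(Z \right)}} = \frac{1}{- \frac{131}{2}} = - \frac{2}{131}$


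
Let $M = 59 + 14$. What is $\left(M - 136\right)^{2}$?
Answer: $3969$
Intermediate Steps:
$M = 73$
$\left(M - 136\right)^{2} = \left(73 - 136\right)^{2} = \left(-63\right)^{2} = 3969$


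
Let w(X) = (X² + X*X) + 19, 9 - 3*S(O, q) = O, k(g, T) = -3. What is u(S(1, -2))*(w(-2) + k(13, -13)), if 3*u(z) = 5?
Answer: 40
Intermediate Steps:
S(O, q) = 3 - O/3
u(z) = 5/3 (u(z) = (⅓)*5 = 5/3)
w(X) = 19 + 2*X² (w(X) = (X² + X²) + 19 = 2*X² + 19 = 19 + 2*X²)
u(S(1, -2))*(w(-2) + k(13, -13)) = 5*((19 + 2*(-2)²) - 3)/3 = 5*((19 + 2*4) - 3)/3 = 5*((19 + 8) - 3)/3 = 5*(27 - 3)/3 = (5/3)*24 = 40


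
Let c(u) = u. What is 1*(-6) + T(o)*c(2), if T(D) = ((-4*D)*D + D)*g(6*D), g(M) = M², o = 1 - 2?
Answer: -366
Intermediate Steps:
o = -1
T(D) = 36*D²*(D - 4*D²) (T(D) = ((-4*D)*D + D)*(6*D)² = (-4*D² + D)*(36*D²) = (D - 4*D²)*(36*D²) = 36*D²*(D - 4*D²))
1*(-6) + T(o)*c(2) = 1*(-6) + ((-1)³*(36 - 144*(-1)))*2 = -6 - (36 + 144)*2 = -6 - 1*180*2 = -6 - 180*2 = -6 - 360 = -366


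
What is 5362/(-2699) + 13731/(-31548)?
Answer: -68740115/28382684 ≈ -2.4219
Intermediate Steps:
5362/(-2699) + 13731/(-31548) = 5362*(-1/2699) + 13731*(-1/31548) = -5362/2699 - 4577/10516 = -68740115/28382684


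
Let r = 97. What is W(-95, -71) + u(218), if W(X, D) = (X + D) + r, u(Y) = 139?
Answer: 70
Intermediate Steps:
W(X, D) = 97 + D + X (W(X, D) = (X + D) + 97 = (D + X) + 97 = 97 + D + X)
W(-95, -71) + u(218) = (97 - 71 - 95) + 139 = -69 + 139 = 70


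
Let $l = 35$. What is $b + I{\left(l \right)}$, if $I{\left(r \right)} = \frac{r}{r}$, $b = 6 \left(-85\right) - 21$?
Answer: $-530$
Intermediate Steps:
$b = -531$ ($b = -510 - 21 = -531$)
$I{\left(r \right)} = 1$
$b + I{\left(l \right)} = -531 + 1 = -530$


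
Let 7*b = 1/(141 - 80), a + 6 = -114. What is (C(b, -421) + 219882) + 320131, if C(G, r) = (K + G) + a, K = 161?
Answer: 230603059/427 ≈ 5.4005e+5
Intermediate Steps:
a = -120 (a = -6 - 114 = -120)
b = 1/427 (b = 1/(7*(141 - 80)) = (⅐)/61 = (⅐)*(1/61) = 1/427 ≈ 0.0023419)
C(G, r) = 41 + G (C(G, r) = (161 + G) - 120 = 41 + G)
(C(b, -421) + 219882) + 320131 = ((41 + 1/427) + 219882) + 320131 = (17508/427 + 219882) + 320131 = 93907122/427 + 320131 = 230603059/427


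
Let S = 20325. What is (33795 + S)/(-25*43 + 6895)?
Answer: 902/97 ≈ 9.2990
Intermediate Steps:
(33795 + S)/(-25*43 + 6895) = (33795 + 20325)/(-25*43 + 6895) = 54120/(-1075 + 6895) = 54120/5820 = 54120*(1/5820) = 902/97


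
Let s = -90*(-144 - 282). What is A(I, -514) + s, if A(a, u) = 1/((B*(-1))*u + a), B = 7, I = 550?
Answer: 159034321/4148 ≈ 38340.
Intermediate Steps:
s = 38340 (s = -90*(-426) = 38340)
A(a, u) = 1/(a - 7*u) (A(a, u) = 1/((7*(-1))*u + a) = 1/(-7*u + a) = 1/(a - 7*u))
A(I, -514) + s = 1/(550 - 7*(-514)) + 38340 = 1/(550 + 3598) + 38340 = 1/4148 + 38340 = 159034321/4148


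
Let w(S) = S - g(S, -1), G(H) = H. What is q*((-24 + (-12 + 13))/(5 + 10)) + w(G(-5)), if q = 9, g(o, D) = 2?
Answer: -104/5 ≈ -20.800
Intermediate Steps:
w(S) = -2 + S (w(S) = S - 1*2 = S - 2 = -2 + S)
q*((-24 + (-12 + 13))/(5 + 10)) + w(G(-5)) = 9*((-24 + (-12 + 13))/(5 + 10)) + (-2 - 5) = 9*((-24 + 1)/15) - 7 = 9*(-23*1/15) - 7 = 9*(-23/15) - 7 = -69/5 - 7 = -104/5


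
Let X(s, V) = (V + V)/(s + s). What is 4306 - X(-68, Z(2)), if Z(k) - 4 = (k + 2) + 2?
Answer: 146409/34 ≈ 4306.1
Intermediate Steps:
Z(k) = 8 + k (Z(k) = 4 + ((k + 2) + 2) = 4 + ((2 + k) + 2) = 4 + (4 + k) = 8 + k)
X(s, V) = V/s (X(s, V) = (2*V)/((2*s)) = (2*V)*(1/(2*s)) = V/s)
4306 - X(-68, Z(2)) = 4306 - (8 + 2)/(-68) = 4306 - 10*(-1)/68 = 4306 - 1*(-5/34) = 4306 + 5/34 = 146409/34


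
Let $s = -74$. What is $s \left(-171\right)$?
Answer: $12654$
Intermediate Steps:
$s \left(-171\right) = \left(-74\right) \left(-171\right) = 12654$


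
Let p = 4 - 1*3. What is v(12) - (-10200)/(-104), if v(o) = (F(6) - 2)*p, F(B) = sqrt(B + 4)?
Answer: -1301/13 + sqrt(10) ≈ -96.915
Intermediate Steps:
F(B) = sqrt(4 + B)
p = 1 (p = 4 - 3 = 1)
v(o) = -2 + sqrt(10) (v(o) = (sqrt(4 + 6) - 2)*1 = (sqrt(10) - 2)*1 = (-2 + sqrt(10))*1 = -2 + sqrt(10))
v(12) - (-10200)/(-104) = (-2 + sqrt(10)) - (-10200)/(-104) = (-2 + sqrt(10)) - (-10200)*(-1)/104 = (-2 + sqrt(10)) - 100*51/52 = (-2 + sqrt(10)) - 1275/13 = -1301/13 + sqrt(10)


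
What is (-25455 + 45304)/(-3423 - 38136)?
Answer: -19849/41559 ≈ -0.47761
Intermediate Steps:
(-25455 + 45304)/(-3423 - 38136) = 19849/(-41559) = 19849*(-1/41559) = -19849/41559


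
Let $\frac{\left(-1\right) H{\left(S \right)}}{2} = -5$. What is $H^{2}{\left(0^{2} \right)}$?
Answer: $100$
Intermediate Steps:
$H{\left(S \right)} = 10$ ($H{\left(S \right)} = \left(-2\right) \left(-5\right) = 10$)
$H^{2}{\left(0^{2} \right)} = 10^{2} = 100$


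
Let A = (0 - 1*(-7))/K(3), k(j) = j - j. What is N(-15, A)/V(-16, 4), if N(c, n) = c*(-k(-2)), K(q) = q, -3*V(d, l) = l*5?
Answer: 0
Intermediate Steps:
k(j) = 0
V(d, l) = -5*l/3 (V(d, l) = -l*5/3 = -5*l/3)
A = 7/3 (A = (0 - 1*(-7))/3 = (0 + 7)*(⅓) = 7*(⅓) = 7/3 ≈ 2.3333)
N(c, n) = 0 (N(c, n) = c*(-1*0) = c*0 = 0)
N(-15, A)/V(-16, 4) = 0/(-5/3*4) = 0/(-20/3) = -3/20*0 = 0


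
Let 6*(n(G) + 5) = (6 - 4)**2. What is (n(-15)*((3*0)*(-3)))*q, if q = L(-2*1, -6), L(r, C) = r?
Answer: 0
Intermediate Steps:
n(G) = -13/3 (n(G) = -5 + (6 - 4)**2/6 = -5 + (1/6)*2**2 = -5 + (1/6)*4 = -5 + 2/3 = -13/3)
q = -2 (q = -2*1 = -2)
(n(-15)*((3*0)*(-3)))*q = -13*3*0*(-3)/3*(-2) = -0*(-3)*(-2) = -13/3*0*(-2) = 0*(-2) = 0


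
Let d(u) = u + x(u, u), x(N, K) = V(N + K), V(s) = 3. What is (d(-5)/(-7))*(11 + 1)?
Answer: 24/7 ≈ 3.4286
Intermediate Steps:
x(N, K) = 3
d(u) = 3 + u (d(u) = u + 3 = 3 + u)
(d(-5)/(-7))*(11 + 1) = ((3 - 5)/(-7))*(11 + 1) = -2*(-⅐)*12 = (2/7)*12 = 24/7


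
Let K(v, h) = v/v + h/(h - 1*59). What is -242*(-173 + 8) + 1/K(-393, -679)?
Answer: 56581548/1417 ≈ 39931.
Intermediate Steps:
K(v, h) = 1 + h/(-59 + h) (K(v, h) = 1 + h/(h - 59) = 1 + h/(-59 + h))
-242*(-173 + 8) + 1/K(-393, -679) = -242*(-173 + 8) + 1/((-59 + 2*(-679))/(-59 - 679)) = -242*(-165) + 1/((-59 - 1358)/(-738)) = 39930 + 1/(-1/738*(-1417)) = 39930 + 1/(1417/738) = 39930 + 738/1417 = 56581548/1417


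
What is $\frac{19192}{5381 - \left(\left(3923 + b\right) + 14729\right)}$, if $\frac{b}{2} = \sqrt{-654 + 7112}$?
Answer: $- \frac{254697032}{176093609} + \frac{38384 \sqrt{6458}}{176093609} \approx -1.4289$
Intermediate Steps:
$b = 2 \sqrt{6458}$ ($b = 2 \sqrt{-654 + 7112} = 2 \sqrt{6458} \approx 160.72$)
$\frac{19192}{5381 - \left(\left(3923 + b\right) + 14729\right)} = \frac{19192}{5381 - \left(\left(3923 + 2 \sqrt{6458}\right) + 14729\right)} = \frac{19192}{5381 - \left(18652 + 2 \sqrt{6458}\right)} = \frac{19192}{-13271 - 2 \sqrt{6458}}$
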